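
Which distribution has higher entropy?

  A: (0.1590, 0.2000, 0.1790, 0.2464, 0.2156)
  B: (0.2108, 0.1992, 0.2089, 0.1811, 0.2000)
B

Both distributions are close to uniform, making this a harder comparison.

H(A) = 2.3057 bits
H(B) = 2.3199 bits

The distribution closer to uniform has higher entropy.
Answer: B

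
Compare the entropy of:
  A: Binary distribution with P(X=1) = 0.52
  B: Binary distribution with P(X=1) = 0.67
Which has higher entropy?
A

For binary distributions, entropy is maximized at p=0.5 and decreases as p moves toward 0 or 1.

H(A) = H(0.52) = 0.9988 bits
H(B) = H(0.67) = 0.9149 bits

Distribution A (p=0.52) is closer to uniform (p=0.5), so it has higher entropy.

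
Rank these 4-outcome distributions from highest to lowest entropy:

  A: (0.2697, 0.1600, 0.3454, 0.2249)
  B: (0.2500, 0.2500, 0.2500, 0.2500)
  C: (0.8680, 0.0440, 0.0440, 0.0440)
B > A > C

Key insight: Entropy is maximized by uniform distributions and minimized by concentrated distributions.

- Uniform distributions have maximum entropy log₂(4) = 2.0000 bits
- The more "peaked" or concentrated a distribution, the lower its entropy

Entropies:
  H(A) = 1.9468 bits
  H(B) = 2.0000 bits
  H(C) = 0.7721 bits

Ranking: B > A > C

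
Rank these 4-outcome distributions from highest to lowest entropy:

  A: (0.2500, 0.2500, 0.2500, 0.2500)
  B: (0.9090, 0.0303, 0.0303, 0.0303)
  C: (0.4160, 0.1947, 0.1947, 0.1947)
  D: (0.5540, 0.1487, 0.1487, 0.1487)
A > C > D > B

Key insight: Entropy is maximized by uniform distributions and minimized by concentrated distributions.

Entropies:
  H(A) = 2.0000 bits
  H(B) = 0.5840 bits
  H(C) = 1.9052 bits
  H(D) = 1.6985 bits

Ranking: A > C > D > B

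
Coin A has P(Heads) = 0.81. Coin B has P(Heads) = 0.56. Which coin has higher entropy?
B

For binary distributions, entropy is maximized at p=0.5 and decreases as p moves toward 0 or 1.

H(A) = H(0.81) = 0.7015 bits
H(B) = H(0.56) = 0.9896 bits

Distribution B (p=0.56) is closer to uniform (p=0.5), so it has higher entropy.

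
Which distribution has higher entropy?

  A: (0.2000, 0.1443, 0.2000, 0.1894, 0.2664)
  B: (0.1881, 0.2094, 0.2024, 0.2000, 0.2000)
B

Both distributions are close to uniform, making this a harder comparison.

H(A) = 2.2947 bits
H(B) = 2.3211 bits

The distribution closer to uniform has higher entropy.
Answer: B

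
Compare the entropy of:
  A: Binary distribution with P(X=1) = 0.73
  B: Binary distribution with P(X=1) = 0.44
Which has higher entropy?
B

For binary distributions, entropy is maximized at p=0.5 and decreases as p moves toward 0 or 1.

H(A) = H(0.73) = 0.8415 bits
H(B) = H(0.44) = 0.9896 bits

Distribution B (p=0.44) is closer to uniform (p=0.5), so it has higher entropy.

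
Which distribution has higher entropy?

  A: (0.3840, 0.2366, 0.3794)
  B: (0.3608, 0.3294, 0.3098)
B

Both distributions are close to uniform, making this a harder comparison.

H(A) = 1.5527 bits
H(B) = 1.5821 bits

The distribution closer to uniform has higher entropy.
Answer: B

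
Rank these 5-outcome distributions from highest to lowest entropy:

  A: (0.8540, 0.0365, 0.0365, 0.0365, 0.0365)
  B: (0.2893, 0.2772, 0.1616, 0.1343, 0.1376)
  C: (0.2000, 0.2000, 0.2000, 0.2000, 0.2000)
C > B > A

Key insight: Entropy is maximized by uniform distributions and minimized by concentrated distributions.

- Uniform distributions have maximum entropy log₂(5) = 2.3219 bits
- The more "peaked" or concentrated a distribution, the lower its entropy

Entropies:
  H(A) = 0.8917 bits
  H(B) = 2.2384 bits
  H(C) = 2.3219 bits

Ranking: C > B > A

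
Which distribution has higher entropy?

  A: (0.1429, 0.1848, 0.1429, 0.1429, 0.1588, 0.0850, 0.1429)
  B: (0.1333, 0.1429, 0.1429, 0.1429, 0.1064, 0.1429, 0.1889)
B

Both distributions are close to uniform, making this a harder comparison.

H(A) = 2.7782 bits
H(B) = 2.7898 bits

The distribution closer to uniform has higher entropy.
Answer: B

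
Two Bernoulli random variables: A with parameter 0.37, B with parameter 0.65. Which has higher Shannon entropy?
A

For binary distributions, entropy is maximized at p=0.5 and decreases as p moves toward 0 or 1.

H(A) = H(0.37) = 0.9507 bits
H(B) = H(0.65) = 0.9341 bits

Distribution A (p=0.37) is closer to uniform (p=0.5), so it has higher entropy.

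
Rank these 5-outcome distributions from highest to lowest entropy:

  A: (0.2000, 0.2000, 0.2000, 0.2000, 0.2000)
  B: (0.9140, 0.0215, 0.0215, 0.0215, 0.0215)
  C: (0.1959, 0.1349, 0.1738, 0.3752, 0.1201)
A > C > B

Key insight: Entropy is maximized by uniform distributions and minimized by concentrated distributions.

- Uniform distributions have maximum entropy log₂(5) = 2.3219 bits
- The more "peaked" or concentrated a distribution, the lower its entropy

Entropies:
  H(A) = 2.3219 bits
  H(B) = 0.5950 bits
  H(C) = 2.1873 bits

Ranking: A > C > B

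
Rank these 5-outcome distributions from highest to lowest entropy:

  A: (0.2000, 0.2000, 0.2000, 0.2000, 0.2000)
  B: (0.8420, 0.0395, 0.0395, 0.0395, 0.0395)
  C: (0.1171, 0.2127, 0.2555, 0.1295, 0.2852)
A > C > B

Key insight: Entropy is maximized by uniform distributions and minimized by concentrated distributions.

- Uniform distributions have maximum entropy log₂(5) = 2.3219 bits
- The more "peaked" or concentrated a distribution, the lower its entropy

Entropies:
  H(A) = 2.3219 bits
  H(B) = 0.9455 bits
  H(C) = 2.2384 bits

Ranking: A > C > B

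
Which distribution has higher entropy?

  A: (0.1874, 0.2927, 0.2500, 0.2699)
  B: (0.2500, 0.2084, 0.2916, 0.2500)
B

Both distributions are close to uniform, making this a harder comparison.

H(A) = 1.9815 bits
H(B) = 1.9900 bits

The distribution closer to uniform has higher entropy.
Answer: B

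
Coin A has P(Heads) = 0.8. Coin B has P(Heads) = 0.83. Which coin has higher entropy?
A

For binary distributions, entropy is maximized at p=0.5 and decreases as p moves toward 0 or 1.

H(A) = H(0.8) = 0.7219 bits
H(B) = H(0.83) = 0.6577 bits

Distribution A (p=0.8) is closer to uniform (p=0.5), so it has higher entropy.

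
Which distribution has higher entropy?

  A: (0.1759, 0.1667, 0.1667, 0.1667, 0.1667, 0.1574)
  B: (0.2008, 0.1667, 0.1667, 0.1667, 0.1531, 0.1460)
A

Both distributions are close to uniform, making this a harder comparison.

H(A) = 2.5842 bits
H(B) = 2.5775 bits

The distribution closer to uniform has higher entropy.
Answer: A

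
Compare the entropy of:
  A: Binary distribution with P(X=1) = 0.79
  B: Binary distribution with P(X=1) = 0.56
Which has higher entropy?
B

For binary distributions, entropy is maximized at p=0.5 and decreases as p moves toward 0 or 1.

H(A) = H(0.79) = 0.7415 bits
H(B) = H(0.56) = 0.9896 bits

Distribution B (p=0.56) is closer to uniform (p=0.5), so it has higher entropy.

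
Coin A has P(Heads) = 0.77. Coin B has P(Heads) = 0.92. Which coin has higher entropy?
A

For binary distributions, entropy is maximized at p=0.5 and decreases as p moves toward 0 or 1.

H(A) = H(0.77) = 0.7780 bits
H(B) = H(0.92) = 0.4022 bits

Distribution A (p=0.77) is closer to uniform (p=0.5), so it has higher entropy.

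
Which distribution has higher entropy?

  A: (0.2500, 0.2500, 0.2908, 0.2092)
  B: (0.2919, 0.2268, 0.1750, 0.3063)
A

Both distributions are close to uniform, making this a harder comparison.

H(A) = 1.9904 bits
H(B) = 1.9669 bits

The distribution closer to uniform has higher entropy.
Answer: A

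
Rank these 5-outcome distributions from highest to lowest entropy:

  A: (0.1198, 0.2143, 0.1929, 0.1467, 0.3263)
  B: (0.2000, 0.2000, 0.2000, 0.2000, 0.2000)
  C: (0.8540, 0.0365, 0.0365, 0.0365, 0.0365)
B > A > C

Key insight: Entropy is maximized by uniform distributions and minimized by concentrated distributions.

- Uniform distributions have maximum entropy log₂(5) = 2.3219 bits
- The more "peaked" or concentrated a distribution, the lower its entropy

Entropies:
  H(A) = 2.2344 bits
  H(B) = 2.3219 bits
  H(C) = 0.8917 bits

Ranking: B > A > C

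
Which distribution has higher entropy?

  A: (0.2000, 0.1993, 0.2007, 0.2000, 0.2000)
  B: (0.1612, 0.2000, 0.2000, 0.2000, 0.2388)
A

Both distributions are close to uniform, making this a harder comparison.

H(A) = 2.3219 bits
H(B) = 2.3110 bits

The distribution closer to uniform has higher entropy.
Answer: A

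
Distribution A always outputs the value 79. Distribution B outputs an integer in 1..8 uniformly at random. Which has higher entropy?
B

A is deterministic, so H(A) = 0. B is uniform over 8 outcomes, so H(B) = log₂(8) = 3.000 bits. Any distribution with genuine randomness has higher entropy than a deterministic one.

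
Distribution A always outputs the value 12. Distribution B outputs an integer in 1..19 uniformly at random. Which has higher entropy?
B

A is deterministic, so H(A) = 0. B is uniform over 19 outcomes, so H(B) = log₂(19) = 4.248 bits. Any distribution with genuine randomness has higher entropy than a deterministic one.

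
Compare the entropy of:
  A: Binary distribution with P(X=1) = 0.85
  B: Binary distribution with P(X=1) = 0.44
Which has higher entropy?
B

For binary distributions, entropy is maximized at p=0.5 and decreases as p moves toward 0 or 1.

H(A) = H(0.85) = 0.6098 bits
H(B) = H(0.44) = 0.9896 bits

Distribution B (p=0.44) is closer to uniform (p=0.5), so it has higher entropy.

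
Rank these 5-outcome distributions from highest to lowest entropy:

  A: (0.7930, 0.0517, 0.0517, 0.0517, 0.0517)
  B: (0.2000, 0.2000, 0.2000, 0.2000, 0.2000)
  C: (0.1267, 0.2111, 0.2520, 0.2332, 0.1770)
B > C > A

Key insight: Entropy is maximized by uniform distributions and minimized by concentrated distributions.

- Uniform distributions have maximum entropy log₂(5) = 2.3219 bits
- The more "peaked" or concentrated a distribution, the lower its entropy

Entropies:
  H(A) = 1.1497 bits
  H(B) = 2.3219 bits
  H(C) = 2.2845 bits

Ranking: B > C > A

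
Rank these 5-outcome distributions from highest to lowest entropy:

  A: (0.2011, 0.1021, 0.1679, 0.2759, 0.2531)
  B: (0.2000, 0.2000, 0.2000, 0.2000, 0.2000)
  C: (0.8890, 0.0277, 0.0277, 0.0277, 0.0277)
B > A > C

Key insight: Entropy is maximized by uniform distributions and minimized by concentrated distributions.

- Uniform distributions have maximum entropy log₂(5) = 2.3219 bits
- The more "peaked" or concentrated a distribution, the lower its entropy

Entropies:
  H(A) = 2.2478 bits
  H(B) = 2.3219 bits
  H(C) = 0.7249 bits

Ranking: B > A > C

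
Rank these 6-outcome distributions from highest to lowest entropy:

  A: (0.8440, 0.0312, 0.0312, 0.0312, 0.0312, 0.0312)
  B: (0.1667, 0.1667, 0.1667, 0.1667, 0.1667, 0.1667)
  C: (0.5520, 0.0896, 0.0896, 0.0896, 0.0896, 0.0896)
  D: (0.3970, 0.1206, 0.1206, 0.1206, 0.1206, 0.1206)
B > D > C > A

Key insight: Entropy is maximized by uniform distributions and minimized by concentrated distributions.

Entropies:
  H(A) = 0.9869 bits
  H(B) = 2.5850 bits
  H(C) = 2.0324 bits
  H(D) = 2.3693 bits

Ranking: B > D > C > A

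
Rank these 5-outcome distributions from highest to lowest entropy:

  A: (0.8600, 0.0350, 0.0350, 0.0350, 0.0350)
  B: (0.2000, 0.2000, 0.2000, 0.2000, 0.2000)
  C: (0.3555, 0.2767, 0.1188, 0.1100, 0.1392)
B > C > A

Key insight: Entropy is maximized by uniform distributions and minimized by concentrated distributions.

- Uniform distributions have maximum entropy log₂(5) = 2.3219 bits
- The more "peaked" or concentrated a distribution, the lower its entropy

Entropies:
  H(A) = 0.8642 bits
  H(B) = 2.3219 bits
  H(C) = 2.1545 bits

Ranking: B > C > A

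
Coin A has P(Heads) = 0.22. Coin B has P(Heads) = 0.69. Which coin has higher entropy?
B

For binary distributions, entropy is maximized at p=0.5 and decreases as p moves toward 0 or 1.

H(A) = H(0.22) = 0.7602 bits
H(B) = H(0.69) = 0.8932 bits

Distribution B (p=0.69) is closer to uniform (p=0.5), so it has higher entropy.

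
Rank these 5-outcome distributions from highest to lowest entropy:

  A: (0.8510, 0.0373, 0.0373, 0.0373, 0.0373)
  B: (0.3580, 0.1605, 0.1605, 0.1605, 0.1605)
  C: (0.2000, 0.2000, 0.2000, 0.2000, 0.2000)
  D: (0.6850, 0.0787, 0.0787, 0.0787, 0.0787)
C > B > D > A

Key insight: Entropy is maximized by uniform distributions and minimized by concentrated distributions.

Entropies:
  H(A) = 0.9053 bits
  H(B) = 2.2250 bits
  H(C) = 2.3219 bits
  H(D) = 1.5289 bits

Ranking: C > B > D > A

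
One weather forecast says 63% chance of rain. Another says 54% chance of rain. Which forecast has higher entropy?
54% forecast

Treat each forecast as a Bernoulli distribution. Binary entropy is maximized at p=0.5 and falls off symmetrically toward 0 or 1. The 54% forecast is closer to 50%, so it is more uncertain. H(63%) ≈ 0.951 bits, H(54%) ≈ 0.995 bits.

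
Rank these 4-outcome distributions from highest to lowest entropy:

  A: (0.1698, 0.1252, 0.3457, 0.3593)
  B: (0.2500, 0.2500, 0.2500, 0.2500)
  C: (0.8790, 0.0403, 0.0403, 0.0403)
B > A > C

Key insight: Entropy is maximized by uniform distributions and minimized by concentrated distributions.

- Uniform distributions have maximum entropy log₂(4) = 2.0000 bits
- The more "peaked" or concentrated a distribution, the lower its entropy

Entropies:
  H(A) = 1.8701 bits
  H(B) = 2.0000 bits
  H(C) = 0.7240 bits

Ranking: B > A > C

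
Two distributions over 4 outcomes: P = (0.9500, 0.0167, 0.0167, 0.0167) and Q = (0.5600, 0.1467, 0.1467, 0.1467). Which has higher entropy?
Q

P is highly concentrated on one outcome (95%), making it nearly deterministic. Q spreads its mass more evenly (max 56%). The more spread-out distribution has higher entropy: H(P) ≈ 0.366 bits, H(Q) ≈ 1.687 bits.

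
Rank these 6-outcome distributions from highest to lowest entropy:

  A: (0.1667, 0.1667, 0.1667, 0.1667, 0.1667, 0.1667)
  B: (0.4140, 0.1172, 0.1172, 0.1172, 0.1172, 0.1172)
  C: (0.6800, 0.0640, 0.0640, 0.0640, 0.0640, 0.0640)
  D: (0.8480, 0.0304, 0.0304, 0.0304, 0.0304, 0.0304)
A > B > C > D

Key insight: Entropy is maximized by uniform distributions and minimized by concentrated distributions.

Entropies:
  H(A) = 2.5850 bits
  H(B) = 2.3392 bits
  H(C) = 1.6474 bits
  H(D) = 0.9678 bits

Ranking: A > B > C > D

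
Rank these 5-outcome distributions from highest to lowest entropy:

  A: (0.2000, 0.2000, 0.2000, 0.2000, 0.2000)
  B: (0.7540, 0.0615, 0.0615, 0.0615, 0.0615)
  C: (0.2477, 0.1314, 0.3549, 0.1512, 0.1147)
A > C > B

Key insight: Entropy is maximized by uniform distributions and minimized by concentrated distributions.

- Uniform distributions have maximum entropy log₂(5) = 2.3219 bits
- The more "peaked" or concentrated a distribution, the lower its entropy

Entropies:
  H(A) = 2.3219 bits
  H(B) = 1.2969 bits
  H(C) = 2.1844 bits

Ranking: A > C > B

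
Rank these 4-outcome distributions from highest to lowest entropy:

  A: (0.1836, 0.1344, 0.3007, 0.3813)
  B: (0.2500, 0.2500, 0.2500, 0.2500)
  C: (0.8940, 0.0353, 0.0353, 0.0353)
B > A > C

Key insight: Entropy is maximized by uniform distributions and minimized by concentrated distributions.

- Uniform distributions have maximum entropy log₂(4) = 2.0000 bits
- The more "peaked" or concentrated a distribution, the lower its entropy

Entropies:
  H(A) = 1.8897 bits
  H(B) = 2.0000 bits
  H(C) = 0.6557 bits

Ranking: B > A > C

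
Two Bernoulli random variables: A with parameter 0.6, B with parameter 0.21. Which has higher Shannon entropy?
A

For binary distributions, entropy is maximized at p=0.5 and decreases as p moves toward 0 or 1.

H(A) = H(0.6) = 0.9710 bits
H(B) = H(0.21) = 0.7415 bits

Distribution A (p=0.6) is closer to uniform (p=0.5), so it has higher entropy.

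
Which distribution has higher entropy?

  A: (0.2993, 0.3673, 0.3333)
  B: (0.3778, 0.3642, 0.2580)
A

Both distributions are close to uniform, making this a harder comparison.

H(A) = 1.5799 bits
H(B) = 1.5656 bits

The distribution closer to uniform has higher entropy.
Answer: A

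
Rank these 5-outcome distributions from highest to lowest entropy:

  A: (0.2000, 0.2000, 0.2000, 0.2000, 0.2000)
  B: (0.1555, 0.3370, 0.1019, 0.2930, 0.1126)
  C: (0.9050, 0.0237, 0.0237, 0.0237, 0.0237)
A > B > C

Key insight: Entropy is maximized by uniform distributions and minimized by concentrated distributions.

- Uniform distributions have maximum entropy log₂(5) = 2.3219 bits
- The more "peaked" or concentrated a distribution, the lower its entropy

Entropies:
  H(A) = 2.3219 bits
  H(B) = 2.1558 bits
  H(C) = 0.6429 bits

Ranking: A > B > C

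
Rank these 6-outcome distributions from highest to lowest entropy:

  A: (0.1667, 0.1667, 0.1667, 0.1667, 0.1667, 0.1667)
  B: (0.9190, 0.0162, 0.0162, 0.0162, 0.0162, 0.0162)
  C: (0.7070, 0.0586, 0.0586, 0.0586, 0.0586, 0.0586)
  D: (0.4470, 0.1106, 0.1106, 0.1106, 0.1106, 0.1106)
A > D > C > B

Key insight: Entropy is maximized by uniform distributions and minimized by concentrated distributions.

Entropies:
  H(A) = 2.5850 bits
  H(B) = 0.5938 bits
  H(C) = 1.5529 bits
  H(D) = 2.2759 bits

Ranking: A > D > C > B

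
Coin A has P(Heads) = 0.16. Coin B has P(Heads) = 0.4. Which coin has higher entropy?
B

For binary distributions, entropy is maximized at p=0.5 and decreases as p moves toward 0 or 1.

H(A) = H(0.16) = 0.6343 bits
H(B) = H(0.4) = 0.9710 bits

Distribution B (p=0.4) is closer to uniform (p=0.5), so it has higher entropy.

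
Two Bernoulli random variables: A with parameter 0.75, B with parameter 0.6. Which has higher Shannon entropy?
B

For binary distributions, entropy is maximized at p=0.5 and decreases as p moves toward 0 or 1.

H(A) = H(0.75) = 0.8113 bits
H(B) = H(0.6) = 0.9710 bits

Distribution B (p=0.6) is closer to uniform (p=0.5), so it has higher entropy.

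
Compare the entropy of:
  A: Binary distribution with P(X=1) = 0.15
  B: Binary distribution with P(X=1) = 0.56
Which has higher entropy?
B

For binary distributions, entropy is maximized at p=0.5 and decreases as p moves toward 0 or 1.

H(A) = H(0.15) = 0.6098 bits
H(B) = H(0.56) = 0.9896 bits

Distribution B (p=0.56) is closer to uniform (p=0.5), so it has higher entropy.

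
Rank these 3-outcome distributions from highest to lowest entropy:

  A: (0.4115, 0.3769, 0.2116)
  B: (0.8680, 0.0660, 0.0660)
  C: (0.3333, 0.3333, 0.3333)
C > A > B

Key insight: Entropy is maximized by uniform distributions and minimized by concentrated distributions.

- Uniform distributions have maximum entropy log₂(3) = 1.5850 bits
- The more "peaked" or concentrated a distribution, the lower its entropy

Entropies:
  H(A) = 1.5318 bits
  H(B) = 0.6949 bits
  H(C) = 1.5850 bits

Ranking: C > A > B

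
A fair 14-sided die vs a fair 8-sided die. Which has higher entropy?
14-sided die

Both are uniform distributions; for uniform over n outcomes, H = log₂(n). H(14-sided) = log₂(14) = 3.807 bits and H(8-sided) = log₂(8) = 3.000 bits. More outcomes in a uniform distribution means higher entropy.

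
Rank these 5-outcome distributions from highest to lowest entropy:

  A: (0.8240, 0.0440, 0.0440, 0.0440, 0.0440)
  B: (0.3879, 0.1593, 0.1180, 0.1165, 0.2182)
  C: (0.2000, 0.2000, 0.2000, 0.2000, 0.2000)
C > B > A

Key insight: Entropy is maximized by uniform distributions and minimized by concentrated distributions.

- Uniform distributions have maximum entropy log₂(5) = 2.3219 bits
- The more "peaked" or concentrated a distribution, the lower its entropy

Entropies:
  H(A) = 1.0232 bits
  H(B) = 2.1567 bits
  H(C) = 2.3219 bits

Ranking: C > B > A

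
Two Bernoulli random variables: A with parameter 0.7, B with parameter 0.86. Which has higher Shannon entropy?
A

For binary distributions, entropy is maximized at p=0.5 and decreases as p moves toward 0 or 1.

H(A) = H(0.7) = 0.8813 bits
H(B) = H(0.86) = 0.5842 bits

Distribution A (p=0.7) is closer to uniform (p=0.5), so it has higher entropy.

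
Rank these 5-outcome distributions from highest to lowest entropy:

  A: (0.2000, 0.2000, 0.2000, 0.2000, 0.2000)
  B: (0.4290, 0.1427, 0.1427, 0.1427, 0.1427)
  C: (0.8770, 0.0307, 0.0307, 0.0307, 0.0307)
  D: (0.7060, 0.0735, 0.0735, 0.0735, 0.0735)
A > B > D > C

Key insight: Entropy is maximized by uniform distributions and minimized by concentrated distributions.

Entropies:
  H(A) = 2.3219 bits
  H(B) = 2.1274 bits
  H(C) = 0.7839 bits
  H(D) = 1.4618 bits

Ranking: A > B > D > C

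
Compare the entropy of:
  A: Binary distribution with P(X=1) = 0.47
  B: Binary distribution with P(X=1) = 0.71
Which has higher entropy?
A

For binary distributions, entropy is maximized at p=0.5 and decreases as p moves toward 0 or 1.

H(A) = H(0.47) = 0.9974 bits
H(B) = H(0.71) = 0.8687 bits

Distribution A (p=0.47) is closer to uniform (p=0.5), so it has higher entropy.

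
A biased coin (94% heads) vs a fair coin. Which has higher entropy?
Fair coin

The fair coin is uniform (p=0.5), maximizing binary entropy at 1 bit. The biased coin has H(0.94) ≈ 0.327 bits — its outcome is more predictable, so its entropy is lower.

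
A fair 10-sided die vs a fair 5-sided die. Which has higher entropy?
10-sided die

Both are uniform distributions; for uniform over n outcomes, H = log₂(n). H(10-sided) = log₂(10) = 3.322 bits and H(5-sided) = log₂(5) = 2.322 bits. More outcomes in a uniform distribution means higher entropy.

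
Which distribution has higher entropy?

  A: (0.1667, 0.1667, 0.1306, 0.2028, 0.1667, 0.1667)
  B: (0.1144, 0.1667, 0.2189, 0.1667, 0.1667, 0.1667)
A

Both distributions are close to uniform, making this a harder comparison.

H(A) = 2.5736 bits
H(B) = 2.5609 bits

The distribution closer to uniform has higher entropy.
Answer: A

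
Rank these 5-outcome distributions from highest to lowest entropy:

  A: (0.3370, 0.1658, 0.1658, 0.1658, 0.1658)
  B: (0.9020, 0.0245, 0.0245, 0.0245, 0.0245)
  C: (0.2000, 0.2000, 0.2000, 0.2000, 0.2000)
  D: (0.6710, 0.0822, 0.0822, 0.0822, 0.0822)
C > A > D > B

Key insight: Entropy is maximized by uniform distributions and minimized by concentrated distributions.

Entropies:
  H(A) = 2.2479 bits
  H(B) = 0.6586 bits
  H(C) = 2.3219 bits
  H(D) = 1.5719 bits

Ranking: C > A > D > B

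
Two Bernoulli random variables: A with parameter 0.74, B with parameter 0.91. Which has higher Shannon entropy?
A

For binary distributions, entropy is maximized at p=0.5 and decreases as p moves toward 0 or 1.

H(A) = H(0.74) = 0.8267 bits
H(B) = H(0.91) = 0.4365 bits

Distribution A (p=0.74) is closer to uniform (p=0.5), so it has higher entropy.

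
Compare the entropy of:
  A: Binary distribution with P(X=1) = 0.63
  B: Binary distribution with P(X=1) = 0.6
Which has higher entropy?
B

For binary distributions, entropy is maximized at p=0.5 and decreases as p moves toward 0 or 1.

H(A) = H(0.63) = 0.9507 bits
H(B) = H(0.6) = 0.9710 bits

Distribution B (p=0.6) is closer to uniform (p=0.5), so it has higher entropy.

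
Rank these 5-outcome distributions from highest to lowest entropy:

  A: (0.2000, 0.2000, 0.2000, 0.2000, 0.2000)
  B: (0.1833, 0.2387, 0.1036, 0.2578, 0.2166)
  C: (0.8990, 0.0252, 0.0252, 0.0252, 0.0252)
A > B > C

Key insight: Entropy is maximized by uniform distributions and minimized by concentrated distributions.

- Uniform distributions have maximum entropy log₂(5) = 2.3219 bits
- The more "peaked" or concentrated a distribution, the lower its entropy

Entropies:
  H(A) = 2.3219 bits
  H(B) = 2.2631 bits
  H(C) = 0.6742 bits

Ranking: A > B > C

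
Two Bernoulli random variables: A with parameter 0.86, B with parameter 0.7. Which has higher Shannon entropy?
B

For binary distributions, entropy is maximized at p=0.5 and decreases as p moves toward 0 or 1.

H(A) = H(0.86) = 0.5842 bits
H(B) = H(0.7) = 0.8813 bits

Distribution B (p=0.7) is closer to uniform (p=0.5), so it has higher entropy.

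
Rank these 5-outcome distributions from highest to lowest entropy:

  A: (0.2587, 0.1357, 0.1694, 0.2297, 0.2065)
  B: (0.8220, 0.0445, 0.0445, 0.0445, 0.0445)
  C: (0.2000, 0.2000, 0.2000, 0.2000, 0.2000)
C > A > B

Key insight: Entropy is maximized by uniform distributions and minimized by concentrated distributions.

- Uniform distributions have maximum entropy log₂(5) = 2.3219 bits
- The more "peaked" or concentrated a distribution, the lower its entropy

Entropies:
  H(A) = 2.2870 bits
  H(B) = 1.0317 bits
  H(C) = 2.3219 bits

Ranking: C > A > B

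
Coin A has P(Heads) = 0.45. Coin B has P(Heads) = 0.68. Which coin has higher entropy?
A

For binary distributions, entropy is maximized at p=0.5 and decreases as p moves toward 0 or 1.

H(A) = H(0.45) = 0.9928 bits
H(B) = H(0.68) = 0.9044 bits

Distribution A (p=0.45) is closer to uniform (p=0.5), so it has higher entropy.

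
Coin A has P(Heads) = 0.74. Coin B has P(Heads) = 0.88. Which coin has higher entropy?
A

For binary distributions, entropy is maximized at p=0.5 and decreases as p moves toward 0 or 1.

H(A) = H(0.74) = 0.8267 bits
H(B) = H(0.88) = 0.5294 bits

Distribution A (p=0.74) is closer to uniform (p=0.5), so it has higher entropy.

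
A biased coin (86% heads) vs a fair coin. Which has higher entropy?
Fair coin

The fair coin is uniform (p=0.5), maximizing binary entropy at 1 bit. The biased coin has H(0.86) ≈ 0.584 bits — its outcome is more predictable, so its entropy is lower.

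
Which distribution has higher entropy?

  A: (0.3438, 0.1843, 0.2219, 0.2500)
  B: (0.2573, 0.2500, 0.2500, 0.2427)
B

Both distributions are close to uniform, making this a harder comparison.

H(A) = 1.9612 bits
H(B) = 1.9997 bits

The distribution closer to uniform has higher entropy.
Answer: B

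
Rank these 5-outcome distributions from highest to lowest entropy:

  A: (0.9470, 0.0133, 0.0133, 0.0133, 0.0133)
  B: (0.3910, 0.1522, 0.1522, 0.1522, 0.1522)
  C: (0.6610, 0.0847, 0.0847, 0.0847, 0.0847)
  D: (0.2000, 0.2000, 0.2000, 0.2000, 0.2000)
D > B > C > A

Key insight: Entropy is maximized by uniform distributions and minimized by concentrated distributions.

Entropies:
  H(A) = 0.4050 bits
  H(B) = 2.1834 bits
  H(C) = 1.6019 bits
  H(D) = 2.3219 bits

Ranking: D > B > C > A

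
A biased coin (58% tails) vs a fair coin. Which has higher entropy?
Fair coin

The fair coin is uniform (p=0.5), maximizing binary entropy at 1 bit. The biased coin has H(0.58) ≈ 0.981 bits — its outcome is more predictable, so its entropy is lower.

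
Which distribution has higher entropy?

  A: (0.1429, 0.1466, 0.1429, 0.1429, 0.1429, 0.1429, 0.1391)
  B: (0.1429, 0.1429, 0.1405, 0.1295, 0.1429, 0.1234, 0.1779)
A

Both distributions are close to uniform, making this a harder comparison.

H(A) = 2.8072 bits
H(B) = 2.7986 bits

The distribution closer to uniform has higher entropy.
Answer: A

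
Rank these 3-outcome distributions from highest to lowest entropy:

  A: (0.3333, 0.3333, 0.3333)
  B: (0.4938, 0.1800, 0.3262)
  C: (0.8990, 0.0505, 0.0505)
A > B > C

Key insight: Entropy is maximized by uniform distributions and minimized by concentrated distributions.

- Uniform distributions have maximum entropy log₂(3) = 1.5850 bits
- The more "peaked" or concentrated a distribution, the lower its entropy

Entropies:
  H(A) = 1.5850 bits
  H(B) = 1.4752 bits
  H(C) = 0.5732 bits

Ranking: A > B > C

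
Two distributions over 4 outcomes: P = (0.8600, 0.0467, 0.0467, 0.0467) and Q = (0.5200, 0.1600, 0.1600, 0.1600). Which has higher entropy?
Q

P is highly concentrated on one outcome (86%), making it nearly deterministic. Q spreads its mass more evenly (max 52%). The more spread-out distribution has higher entropy: H(P) ≈ 0.806 bits, H(Q) ≈ 1.760 bits.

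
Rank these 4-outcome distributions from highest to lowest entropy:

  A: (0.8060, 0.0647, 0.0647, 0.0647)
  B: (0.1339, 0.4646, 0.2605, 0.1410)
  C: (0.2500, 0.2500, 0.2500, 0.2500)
C > B > A

Key insight: Entropy is maximized by uniform distributions and minimized by concentrated distributions.

- Uniform distributions have maximum entropy log₂(4) = 2.0000 bits
- The more "peaked" or concentrated a distribution, the lower its entropy

Entropies:
  H(A) = 1.0172 bits
  H(B) = 1.8064 bits
  H(C) = 2.0000 bits

Ranking: C > B > A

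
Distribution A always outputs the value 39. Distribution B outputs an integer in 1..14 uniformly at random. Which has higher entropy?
B

A is deterministic, so H(A) = 0. B is uniform over 14 outcomes, so H(B) = log₂(14) = 3.807 bits. Any distribution with genuine randomness has higher entropy than a deterministic one.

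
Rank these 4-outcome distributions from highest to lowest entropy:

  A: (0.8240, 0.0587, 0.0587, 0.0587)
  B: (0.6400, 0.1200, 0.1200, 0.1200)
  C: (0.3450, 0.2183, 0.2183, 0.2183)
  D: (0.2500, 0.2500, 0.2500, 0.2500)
D > C > B > A

Key insight: Entropy is maximized by uniform distributions and minimized by concentrated distributions.

Entropies:
  H(A) = 0.9502 bits
  H(B) = 1.5133 bits
  H(C) = 1.9677 bits
  H(D) = 2.0000 bits

Ranking: D > C > B > A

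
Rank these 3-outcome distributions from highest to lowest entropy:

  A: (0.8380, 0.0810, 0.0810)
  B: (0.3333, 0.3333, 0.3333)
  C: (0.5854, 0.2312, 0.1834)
B > C > A

Key insight: Entropy is maximized by uniform distributions and minimized by concentrated distributions.

- Uniform distributions have maximum entropy log₂(3) = 1.5850 bits
- The more "peaked" or concentrated a distribution, the lower its entropy

Entropies:
  H(A) = 0.8011 bits
  H(B) = 1.5850 bits
  H(C) = 1.3895 bits

Ranking: B > C > A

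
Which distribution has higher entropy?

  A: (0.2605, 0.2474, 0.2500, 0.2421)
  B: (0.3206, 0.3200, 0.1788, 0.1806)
A

Both distributions are close to uniform, making this a harder comparison.

H(A) = 1.9995 bits
H(B) = 1.9422 bits

The distribution closer to uniform has higher entropy.
Answer: A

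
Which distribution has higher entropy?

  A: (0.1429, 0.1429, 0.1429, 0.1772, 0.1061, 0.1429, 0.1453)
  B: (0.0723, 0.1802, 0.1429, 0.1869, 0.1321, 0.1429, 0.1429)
A

Both distributions are close to uniform, making this a harder comparison.

H(A) = 2.7943 bits
H(B) = 2.7606 bits

The distribution closer to uniform has higher entropy.
Answer: A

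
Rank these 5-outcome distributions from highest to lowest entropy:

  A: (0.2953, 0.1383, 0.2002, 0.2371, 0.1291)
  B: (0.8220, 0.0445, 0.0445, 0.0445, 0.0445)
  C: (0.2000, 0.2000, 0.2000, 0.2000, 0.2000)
C > A > B

Key insight: Entropy is maximized by uniform distributions and minimized by concentrated distributions.

- Uniform distributions have maximum entropy log₂(5) = 2.3219 bits
- The more "peaked" or concentrated a distribution, the lower its entropy

Entropies:
  H(A) = 2.2526 bits
  H(B) = 1.0317 bits
  H(C) = 2.3219 bits

Ranking: C > A > B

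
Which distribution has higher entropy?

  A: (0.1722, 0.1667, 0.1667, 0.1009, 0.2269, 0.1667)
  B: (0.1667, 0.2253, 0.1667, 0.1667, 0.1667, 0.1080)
B

Both distributions are close to uniform, making this a harder comparison.

H(A) = 2.5489 bits
H(B) = 2.5546 bits

The distribution closer to uniform has higher entropy.
Answer: B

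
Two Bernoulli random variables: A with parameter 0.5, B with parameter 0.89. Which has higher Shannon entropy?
A

For binary distributions, entropy is maximized at p=0.5 and decreases as p moves toward 0 or 1.

H(A) = H(0.5) = 1.0000 bits
H(B) = H(0.89) = 0.4999 bits

Distribution A (p=0.5) is closer to uniform (p=0.5), so it has higher entropy.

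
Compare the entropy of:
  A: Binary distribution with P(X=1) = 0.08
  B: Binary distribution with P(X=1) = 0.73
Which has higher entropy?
B

For binary distributions, entropy is maximized at p=0.5 and decreases as p moves toward 0 or 1.

H(A) = H(0.08) = 0.4022 bits
H(B) = H(0.73) = 0.8415 bits

Distribution B (p=0.73) is closer to uniform (p=0.5), so it has higher entropy.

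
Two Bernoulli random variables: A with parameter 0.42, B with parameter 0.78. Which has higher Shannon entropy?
A

For binary distributions, entropy is maximized at p=0.5 and decreases as p moves toward 0 or 1.

H(A) = H(0.42) = 0.9815 bits
H(B) = H(0.78) = 0.7602 bits

Distribution A (p=0.42) is closer to uniform (p=0.5), so it has higher entropy.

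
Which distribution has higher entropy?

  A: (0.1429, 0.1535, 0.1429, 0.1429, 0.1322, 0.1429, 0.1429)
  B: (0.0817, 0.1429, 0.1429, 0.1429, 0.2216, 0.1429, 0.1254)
A

Both distributions are close to uniform, making this a harder comparison.

H(A) = 2.8062 bits
H(B) = 2.7566 bits

The distribution closer to uniform has higher entropy.
Answer: A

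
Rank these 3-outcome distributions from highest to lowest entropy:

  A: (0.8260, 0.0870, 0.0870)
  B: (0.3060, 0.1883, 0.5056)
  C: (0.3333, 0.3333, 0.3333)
C > B > A

Key insight: Entropy is maximized by uniform distributions and minimized by concentrated distributions.

- Uniform distributions have maximum entropy log₂(3) = 1.5850 bits
- The more "peaked" or concentrated a distribution, the lower its entropy

Entropies:
  H(A) = 0.8408 bits
  H(B) = 1.4739 bits
  H(C) = 1.5850 bits

Ranking: C > B > A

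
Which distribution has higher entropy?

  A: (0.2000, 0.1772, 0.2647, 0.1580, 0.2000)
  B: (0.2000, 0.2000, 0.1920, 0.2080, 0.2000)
B

Both distributions are close to uniform, making this a harder comparison.

H(A) = 2.2994 bits
H(B) = 2.3215 bits

The distribution closer to uniform has higher entropy.
Answer: B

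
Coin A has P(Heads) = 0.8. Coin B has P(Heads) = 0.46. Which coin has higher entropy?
B

For binary distributions, entropy is maximized at p=0.5 and decreases as p moves toward 0 or 1.

H(A) = H(0.8) = 0.7219 bits
H(B) = H(0.46) = 0.9954 bits

Distribution B (p=0.46) is closer to uniform (p=0.5), so it has higher entropy.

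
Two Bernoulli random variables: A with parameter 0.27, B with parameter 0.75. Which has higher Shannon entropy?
A

For binary distributions, entropy is maximized at p=0.5 and decreases as p moves toward 0 or 1.

H(A) = H(0.27) = 0.8415 bits
H(B) = H(0.75) = 0.8113 bits

Distribution A (p=0.27) is closer to uniform (p=0.5), so it has higher entropy.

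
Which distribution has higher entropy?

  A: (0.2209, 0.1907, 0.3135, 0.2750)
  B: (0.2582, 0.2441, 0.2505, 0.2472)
B

Both distributions are close to uniform, making this a harder comparison.

H(A) = 1.9739 bits
H(B) = 1.9997 bits

The distribution closer to uniform has higher entropy.
Answer: B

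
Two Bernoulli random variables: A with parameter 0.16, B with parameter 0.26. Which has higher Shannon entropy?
B

For binary distributions, entropy is maximized at p=0.5 and decreases as p moves toward 0 or 1.

H(A) = H(0.16) = 0.6343 bits
H(B) = H(0.26) = 0.8267 bits

Distribution B (p=0.26) is closer to uniform (p=0.5), so it has higher entropy.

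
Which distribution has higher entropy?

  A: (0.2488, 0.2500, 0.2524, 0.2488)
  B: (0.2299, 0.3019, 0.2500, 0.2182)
A

Both distributions are close to uniform, making this a harder comparison.

H(A) = 2.0000 bits
H(B) = 1.9885 bits

The distribution closer to uniform has higher entropy.
Answer: A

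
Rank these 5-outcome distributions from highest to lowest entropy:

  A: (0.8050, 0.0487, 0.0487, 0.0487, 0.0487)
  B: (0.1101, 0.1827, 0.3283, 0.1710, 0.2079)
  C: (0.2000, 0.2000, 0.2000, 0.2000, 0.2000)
C > B > A

Key insight: Entropy is maximized by uniform distributions and minimized by concentrated distributions.

- Uniform distributions have maximum entropy log₂(5) = 2.3219 bits
- The more "peaked" or concentrated a distribution, the lower its entropy

Entropies:
  H(A) = 1.1018 bits
  H(B) = 2.2328 bits
  H(C) = 2.3219 bits

Ranking: C > B > A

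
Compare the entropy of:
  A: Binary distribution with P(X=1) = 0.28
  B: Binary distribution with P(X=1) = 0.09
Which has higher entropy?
A

For binary distributions, entropy is maximized at p=0.5 and decreases as p moves toward 0 or 1.

H(A) = H(0.28) = 0.8555 bits
H(B) = H(0.09) = 0.4365 bits

Distribution A (p=0.28) is closer to uniform (p=0.5), so it has higher entropy.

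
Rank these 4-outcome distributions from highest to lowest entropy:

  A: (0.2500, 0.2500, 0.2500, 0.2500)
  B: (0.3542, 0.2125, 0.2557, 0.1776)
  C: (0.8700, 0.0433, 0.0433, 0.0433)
A > B > C

Key insight: Entropy is maximized by uniform distributions and minimized by concentrated distributions.

- Uniform distributions have maximum entropy log₂(4) = 2.0000 bits
- The more "peaked" or concentrated a distribution, the lower its entropy

Entropies:
  H(A) = 2.0000 bits
  H(B) = 1.9511 bits
  H(C) = 0.7635 bits

Ranking: A > B > C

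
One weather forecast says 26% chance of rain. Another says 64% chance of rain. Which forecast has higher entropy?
64% forecast

Treat each forecast as a Bernoulli distribution. Binary entropy is maximized at p=0.5 and falls off symmetrically toward 0 or 1. The 64% forecast is closer to 50%, so it is more uncertain. H(26%) ≈ 0.827 bits, H(64%) ≈ 0.943 bits.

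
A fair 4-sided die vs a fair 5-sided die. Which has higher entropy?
5-sided die

Both are uniform distributions; for uniform over n outcomes, H = log₂(n). H(4-sided) = log₂(4) = 2.000 bits and H(5-sided) = log₂(5) = 2.322 bits. More outcomes in a uniform distribution means higher entropy.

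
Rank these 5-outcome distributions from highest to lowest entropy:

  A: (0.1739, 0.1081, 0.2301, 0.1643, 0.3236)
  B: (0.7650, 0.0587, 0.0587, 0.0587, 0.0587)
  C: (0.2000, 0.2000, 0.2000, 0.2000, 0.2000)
C > A > B

Key insight: Entropy is maximized by uniform distributions and minimized by concentrated distributions.

- Uniform distributions have maximum entropy log₂(5) = 2.3219 bits
- The more "peaked" or concentrated a distribution, the lower its entropy

Entropies:
  H(A) = 2.2284 bits
  H(B) = 1.2566 bits
  H(C) = 2.3219 bits

Ranking: C > A > B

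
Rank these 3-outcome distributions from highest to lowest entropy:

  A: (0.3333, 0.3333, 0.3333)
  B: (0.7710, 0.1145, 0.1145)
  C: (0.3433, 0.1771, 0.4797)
A > C > B

Key insight: Entropy is maximized by uniform distributions and minimized by concentrated distributions.

- Uniform distributions have maximum entropy log₂(3) = 1.5850 bits
- The more "peaked" or concentrated a distribution, the lower its entropy

Entropies:
  H(A) = 1.5850 bits
  H(B) = 1.0053 bits
  H(C) = 1.4802 bits

Ranking: A > C > B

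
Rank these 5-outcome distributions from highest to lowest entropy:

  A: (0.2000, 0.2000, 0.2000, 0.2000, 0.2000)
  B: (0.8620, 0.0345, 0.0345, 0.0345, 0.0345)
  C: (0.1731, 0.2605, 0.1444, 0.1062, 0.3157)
A > C > B

Key insight: Entropy is maximized by uniform distributions and minimized by concentrated distributions.

- Uniform distributions have maximum entropy log₂(5) = 2.3219 bits
- The more "peaked" or concentrated a distribution, the lower its entropy

Entropies:
  H(A) = 2.3219 bits
  H(B) = 0.8550 bits
  H(C) = 2.2155 bits

Ranking: A > C > B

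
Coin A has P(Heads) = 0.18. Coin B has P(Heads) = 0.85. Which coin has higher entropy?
A

For binary distributions, entropy is maximized at p=0.5 and decreases as p moves toward 0 or 1.

H(A) = H(0.18) = 0.6801 bits
H(B) = H(0.85) = 0.6098 bits

Distribution A (p=0.18) is closer to uniform (p=0.5), so it has higher entropy.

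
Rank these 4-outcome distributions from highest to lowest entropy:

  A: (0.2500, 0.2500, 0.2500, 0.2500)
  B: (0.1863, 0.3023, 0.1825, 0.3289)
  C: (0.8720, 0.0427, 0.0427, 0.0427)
A > B > C

Key insight: Entropy is maximized by uniform distributions and minimized by concentrated distributions.

- Uniform distributions have maximum entropy log₂(4) = 2.0000 bits
- The more "peaked" or concentrated a distribution, the lower its entropy

Entropies:
  H(A) = 2.0000 bits
  H(B) = 1.9489 bits
  H(C) = 0.7548 bits

Ranking: A > B > C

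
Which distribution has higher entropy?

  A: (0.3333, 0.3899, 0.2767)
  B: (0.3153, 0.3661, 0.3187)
B

Both distributions are close to uniform, making this a harder comparison.

H(A) = 1.5710 bits
H(B) = 1.5815 bits

The distribution closer to uniform has higher entropy.
Answer: B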